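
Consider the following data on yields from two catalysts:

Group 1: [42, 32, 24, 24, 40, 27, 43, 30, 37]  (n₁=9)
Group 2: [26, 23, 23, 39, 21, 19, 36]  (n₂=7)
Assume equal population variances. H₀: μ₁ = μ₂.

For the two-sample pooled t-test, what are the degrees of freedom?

degrees of freedom = 14

df = n₁ + n₂ − 2 = 9 + 7 − 2 = 14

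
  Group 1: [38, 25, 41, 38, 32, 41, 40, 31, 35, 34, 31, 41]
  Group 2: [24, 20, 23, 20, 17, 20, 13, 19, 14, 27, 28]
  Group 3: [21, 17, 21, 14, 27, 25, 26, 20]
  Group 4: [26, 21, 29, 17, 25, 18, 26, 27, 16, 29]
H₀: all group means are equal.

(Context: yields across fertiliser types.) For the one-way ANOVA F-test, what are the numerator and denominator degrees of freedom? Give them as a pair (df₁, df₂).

degrees of freedom = [3, 37]

k = 4 groups, N = 41 total
df = (k−1, N−k) = (4−1, 41−4) = (3, 37)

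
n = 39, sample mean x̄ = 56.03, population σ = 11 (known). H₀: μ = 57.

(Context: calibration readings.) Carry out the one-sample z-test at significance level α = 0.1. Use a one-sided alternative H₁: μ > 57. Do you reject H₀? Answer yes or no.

reject H₀: no

SE = σ/√n = 11/√39 = 1.7614
z = (x̄−μ₀)/SE = (56.03−57)/1.7614 = -0.5507
p-value (one-sided, H₁ greater) = 0.70908
At α=0.1: p ≥ α → fail to reject H₀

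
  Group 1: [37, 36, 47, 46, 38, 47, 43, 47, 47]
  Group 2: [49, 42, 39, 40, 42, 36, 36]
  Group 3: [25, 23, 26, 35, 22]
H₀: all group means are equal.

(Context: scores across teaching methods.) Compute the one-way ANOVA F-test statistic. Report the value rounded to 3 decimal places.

Group means [43.11, 40.57, 26.20], grand mean 38.238
SSB = Σnᵢ(x̄ᵢ−x̄)² = 976.406; SSW = ΣΣ(x−x̄ᵢ)² = 409.403
MSB = 976.406/2 = 488.2032; MSW = 409.403/18 = 22.7446
F = MSB/MSW = 21.4646
df = (2, 18)

test statistic = 21.465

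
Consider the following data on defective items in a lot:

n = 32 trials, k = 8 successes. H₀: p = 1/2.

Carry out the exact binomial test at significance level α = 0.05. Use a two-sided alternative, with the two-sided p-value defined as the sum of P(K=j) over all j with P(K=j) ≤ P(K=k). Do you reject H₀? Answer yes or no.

Exact binomial: n=32, k=8, p₀=1/2=0.5000
P(X=j) = C(n,j)·p₀^j·(1−p₀)^(n−j); p = Σ P(X=j) over j with P(X=j) ≤ P(X=8)
p-value (two-sided) = 0.00700
At α=0.05: p < α → reject H₀

reject H₀: yes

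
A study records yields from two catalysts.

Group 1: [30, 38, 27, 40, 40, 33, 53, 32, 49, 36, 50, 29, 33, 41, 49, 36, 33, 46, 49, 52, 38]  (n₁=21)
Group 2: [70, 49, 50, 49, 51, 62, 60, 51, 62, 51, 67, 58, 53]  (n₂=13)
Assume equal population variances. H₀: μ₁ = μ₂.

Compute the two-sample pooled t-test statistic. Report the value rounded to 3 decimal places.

x̄₁=39.714, s₁=8.162, n₁=21
x̄₂=56.385, s₂=7.217, n₂=13
s_p² = [20·8.162² + 12·7.217²]/32 = 61.1676
SE = √(s_p²·(1/21+1/13)) = 2.7601
t = (39.714−56.385)/2.7601 = -6.0398
df = 32

test statistic = -6.040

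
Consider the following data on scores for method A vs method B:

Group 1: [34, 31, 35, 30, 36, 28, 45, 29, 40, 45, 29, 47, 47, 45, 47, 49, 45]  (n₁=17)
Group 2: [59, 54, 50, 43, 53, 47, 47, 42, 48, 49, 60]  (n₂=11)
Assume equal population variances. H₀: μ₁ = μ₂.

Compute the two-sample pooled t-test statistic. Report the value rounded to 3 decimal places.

x̄₁=38.941, s₁=7.717, n₁=17
x̄₂=50.182, s₂=5.845, n₂=11
s_p² = [16·7.717² + 10·5.845²]/26 = 49.7914
SE = √(s_p²·(1/17+1/11)) = 2.7305
t = (38.941−50.182)/2.7305 = -4.1168
df = 26

test statistic = -4.117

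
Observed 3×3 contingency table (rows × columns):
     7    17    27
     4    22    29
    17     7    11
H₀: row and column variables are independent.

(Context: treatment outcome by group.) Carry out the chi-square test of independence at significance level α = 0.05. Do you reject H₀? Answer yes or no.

reject H₀: yes

Row totals [51, 55, 35], col totals [28, 46, 67], n=141
χ² = (7−10.13)²/10.13 + (17−16.64)²/16.64 + (27−24.23)²/24.23 + (4−10.92)²/10.92 + (22−17.94)²/17.94 + (29−26.13)²/26.13 + (17−6.95)²/6.95 + (7−11.42)²/11.42 + (11−16.63)²/16.63 = 25.0551
df = 4
p-value (upper-tail) = 0.00005
At α=0.05: p < α → reject H₀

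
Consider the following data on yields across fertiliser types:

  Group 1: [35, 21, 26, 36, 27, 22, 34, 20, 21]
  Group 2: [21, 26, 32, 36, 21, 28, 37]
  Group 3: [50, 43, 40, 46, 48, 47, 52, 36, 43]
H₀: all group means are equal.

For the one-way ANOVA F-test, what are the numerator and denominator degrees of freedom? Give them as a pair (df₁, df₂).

degrees of freedom = [2, 22]

k = 3 groups, N = 25 total
df = (k−1, N−k) = (3−1, 25−3) = (2, 22)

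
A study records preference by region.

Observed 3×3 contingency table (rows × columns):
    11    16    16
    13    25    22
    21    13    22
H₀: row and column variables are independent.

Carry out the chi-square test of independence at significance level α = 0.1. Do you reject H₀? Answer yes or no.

Row totals [43, 60, 56], col totals [45, 54, 60], n=159
χ² = (11−12.17)²/12.17 + (16−14.60)²/14.60 + (16−16.23)²/16.23 + (13−16.98)²/16.98 + (25−20.38)²/20.38 + (22−22.64)²/22.64 + (21−15.85)²/15.85 + (13−19.02)²/19.02 + (22−21.13)²/21.13 = 5.8638
df = 4
p-value (upper-tail) = 0.20956
At α=0.1: p ≥ α → fail to reject H₀

reject H₀: no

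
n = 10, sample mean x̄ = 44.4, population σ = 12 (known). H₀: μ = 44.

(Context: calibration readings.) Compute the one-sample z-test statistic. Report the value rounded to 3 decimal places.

test statistic = 0.105

SE = σ/√n = 12/√10 = 3.7947
z = (x̄−μ₀)/SE = (44.4−44)/3.7947 = 0.1054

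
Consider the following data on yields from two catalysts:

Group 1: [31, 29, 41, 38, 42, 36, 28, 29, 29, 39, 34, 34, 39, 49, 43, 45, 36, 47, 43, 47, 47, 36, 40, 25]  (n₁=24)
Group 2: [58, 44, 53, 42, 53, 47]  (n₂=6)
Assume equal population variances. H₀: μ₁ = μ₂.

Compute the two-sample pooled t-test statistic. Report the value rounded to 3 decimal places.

x̄₁=37.792, s₁=6.909, n₁=24
x̄₂=49.500, s₂=6.156, n₂=6
s_p² = [23·6.909² + 5·6.156²]/28 = 45.9807
SE = √(s_p²·(1/24+1/6)) = 3.0950
t = (37.792−49.500)/3.0950 = -3.7829
df = 28

test statistic = -3.783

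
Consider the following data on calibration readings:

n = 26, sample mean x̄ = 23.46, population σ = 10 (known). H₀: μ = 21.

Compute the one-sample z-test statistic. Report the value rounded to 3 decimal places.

test statistic = 1.254

SE = σ/√n = 10/√26 = 1.9612
z = (x̄−μ₀)/SE = (23.46−21)/1.9612 = 1.2544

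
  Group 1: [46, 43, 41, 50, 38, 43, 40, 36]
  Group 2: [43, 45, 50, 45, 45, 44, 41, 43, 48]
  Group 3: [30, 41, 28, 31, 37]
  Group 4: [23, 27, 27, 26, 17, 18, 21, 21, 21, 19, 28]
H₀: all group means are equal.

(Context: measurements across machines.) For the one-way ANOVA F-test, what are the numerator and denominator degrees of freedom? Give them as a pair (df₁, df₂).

degrees of freedom = [3, 29]

k = 4 groups, N = 33 total
df = (k−1, N−k) = (4−1, 33−4) = (3, 29)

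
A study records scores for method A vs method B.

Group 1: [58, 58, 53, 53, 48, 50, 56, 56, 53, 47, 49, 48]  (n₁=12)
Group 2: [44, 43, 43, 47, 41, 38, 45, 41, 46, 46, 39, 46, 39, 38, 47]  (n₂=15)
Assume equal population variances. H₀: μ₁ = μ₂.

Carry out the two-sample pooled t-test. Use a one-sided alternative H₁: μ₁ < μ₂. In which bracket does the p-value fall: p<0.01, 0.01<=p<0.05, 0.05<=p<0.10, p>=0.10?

x̄₁=52.417, s₁=3.988, n₁=12
x̄₂=42.867, s₂=3.314, n₂=15
s_p² = [11·3.988² + 14·3.314²]/25 = 13.1460
SE = √(s_p²·(1/12+1/15)) = 1.4042
t = (52.417−42.867)/1.4042 = 6.8008
df = 25
p-value (one-sided, H₁ less) = 1.00000
→ bracket: p>=0.10

p-value bracket: p>=0.10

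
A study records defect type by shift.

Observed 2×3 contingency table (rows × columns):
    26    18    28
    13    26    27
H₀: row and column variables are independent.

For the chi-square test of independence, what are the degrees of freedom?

df = (r−1)(c−1) = (2−1)·(3−1) = 2

degrees of freedom = 2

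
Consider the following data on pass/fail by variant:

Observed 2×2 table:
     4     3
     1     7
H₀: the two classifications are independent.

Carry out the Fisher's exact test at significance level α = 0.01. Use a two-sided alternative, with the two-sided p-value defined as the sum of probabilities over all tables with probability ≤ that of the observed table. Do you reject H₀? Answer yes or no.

Margins: r₁=7, r₂=8, c₁=5, c₂=10, n=15
p_obs = C(7,4)·C(8,1)/C(15,5); sum pmf over tables with pmf ≤ p_obs
p-value (two-sided) = 0.11888
At α=0.01: p ≥ α → fail to reject H₀

reject H₀: no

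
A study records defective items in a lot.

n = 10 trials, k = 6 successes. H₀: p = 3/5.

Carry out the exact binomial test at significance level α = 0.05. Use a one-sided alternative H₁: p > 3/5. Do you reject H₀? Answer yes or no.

Exact binomial: n=10, k=6, p₀=3/5=0.6000
P(X≥6) from Σ C(n,i)·p₀^i·(1−p₀)^(n−i)
p-value (one-sided, H₁ greater) = 0.63310
At α=0.05: p ≥ α → fail to reject H₀

reject H₀: no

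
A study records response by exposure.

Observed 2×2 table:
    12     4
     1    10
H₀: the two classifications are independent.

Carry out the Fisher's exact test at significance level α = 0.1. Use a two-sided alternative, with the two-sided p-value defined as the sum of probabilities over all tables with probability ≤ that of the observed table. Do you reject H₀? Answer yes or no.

reject H₀: yes

Margins: r₁=16, r₂=11, c₁=13, c₂=14, n=27
p_obs = C(16,12)·C(11,1)/C(27,13); sum pmf over tables with pmf ≤ p_obs
p-value (two-sided) = 0.00134
At α=0.1: p < α → reject H₀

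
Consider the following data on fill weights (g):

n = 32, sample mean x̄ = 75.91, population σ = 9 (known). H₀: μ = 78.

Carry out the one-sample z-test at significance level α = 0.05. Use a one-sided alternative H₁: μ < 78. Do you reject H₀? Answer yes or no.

reject H₀: no

SE = σ/√n = 9/√32 = 1.5910
z = (x̄−μ₀)/SE = (75.91−78)/1.5910 = -1.3136
p-value (one-sided, H₁ less) = 0.09448
At α=0.05: p ≥ α → fail to reject H₀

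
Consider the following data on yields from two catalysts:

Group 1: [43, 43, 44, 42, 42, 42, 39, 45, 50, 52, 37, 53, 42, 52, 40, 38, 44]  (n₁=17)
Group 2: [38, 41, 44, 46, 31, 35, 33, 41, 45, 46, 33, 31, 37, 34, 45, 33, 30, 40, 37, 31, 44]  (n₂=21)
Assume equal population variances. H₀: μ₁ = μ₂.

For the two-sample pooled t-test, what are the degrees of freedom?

degrees of freedom = 36

df = n₁ + n₂ − 2 = 17 + 21 − 2 = 36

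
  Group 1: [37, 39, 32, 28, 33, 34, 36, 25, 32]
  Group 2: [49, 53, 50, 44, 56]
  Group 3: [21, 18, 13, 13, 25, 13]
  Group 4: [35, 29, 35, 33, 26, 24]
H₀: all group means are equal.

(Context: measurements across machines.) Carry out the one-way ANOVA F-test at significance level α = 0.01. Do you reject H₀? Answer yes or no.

Group means [32.89, 50.40, 17.17, 30.33], grand mean 32.038
SSB = Σnᵢ(x̄ᵢ−x̄)² = 3036.706; SSW = ΣΣ(x−x̄ᵢ)² = 474.256
MSB = 3036.706/3 = 1012.2353; MSW = 474.256/22 = 21.5571
F = MSB/MSW = 46.9561
df = (3, 22)
p-value (upper-tail) = 0.00000
At α=0.01: p < α → reject H₀

reject H₀: yes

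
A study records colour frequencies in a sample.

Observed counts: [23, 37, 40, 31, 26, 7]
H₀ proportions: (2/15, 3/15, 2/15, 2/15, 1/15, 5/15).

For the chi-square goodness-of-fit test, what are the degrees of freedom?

degrees of freedom = 5

df = k − 1 = 6 − 1 = 5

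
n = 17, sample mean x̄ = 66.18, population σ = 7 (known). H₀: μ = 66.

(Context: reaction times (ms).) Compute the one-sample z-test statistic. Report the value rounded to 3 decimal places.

test statistic = 0.106

SE = σ/√n = 7/√17 = 1.6977
z = (x̄−μ₀)/SE = (66.18−66)/1.6977 = 0.1060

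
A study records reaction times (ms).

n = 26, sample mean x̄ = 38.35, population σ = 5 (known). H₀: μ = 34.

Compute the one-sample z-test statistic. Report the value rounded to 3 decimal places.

SE = σ/√n = 5/√26 = 0.9806
z = (x̄−μ₀)/SE = (38.35−34)/0.9806 = 4.4361

test statistic = 4.436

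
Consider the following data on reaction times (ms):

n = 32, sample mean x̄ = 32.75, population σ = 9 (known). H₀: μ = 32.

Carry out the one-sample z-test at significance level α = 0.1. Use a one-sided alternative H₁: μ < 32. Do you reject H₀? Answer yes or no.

SE = σ/√n = 9/√32 = 1.5910
z = (x̄−μ₀)/SE = (32.75−32)/1.5910 = 0.4714
p-value (one-sided, H₁ less) = 0.68132
At α=0.1: p ≥ α → fail to reject H₀

reject H₀: no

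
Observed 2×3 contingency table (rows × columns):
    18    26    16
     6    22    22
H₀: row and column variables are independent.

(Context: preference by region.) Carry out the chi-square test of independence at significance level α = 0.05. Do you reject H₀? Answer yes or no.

reject H₀: yes

Row totals [60, 50], col totals [24, 48, 38], n=110
χ² = (18−13.09)²/13.09 + (26−26.18)²/26.18 + (16−20.73)²/20.73 + (6−10.91)²/10.91 + (22−21.82)²/21.82 + (22−17.27)²/17.27 = 6.4247
df = 2
p-value (upper-tail) = 0.04026
At α=0.05: p < α → reject H₀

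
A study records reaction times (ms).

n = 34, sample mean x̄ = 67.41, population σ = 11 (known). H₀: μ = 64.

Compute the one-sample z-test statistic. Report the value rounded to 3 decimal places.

test statistic = 1.808

SE = σ/√n = 11/√34 = 1.8865
z = (x̄−μ₀)/SE = (67.41−64)/1.8865 = 1.8076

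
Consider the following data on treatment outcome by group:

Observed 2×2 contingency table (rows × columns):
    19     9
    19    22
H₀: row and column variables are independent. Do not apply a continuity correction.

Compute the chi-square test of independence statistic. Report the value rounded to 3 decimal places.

test statistic = 3.113

Row totals [28, 41], col totals [38, 31], n=69
χ² = (19−15.42)²/15.42 + (9−12.58)²/12.58 + (19−22.58)²/22.58 + (22−18.42)²/18.42 = 3.1128
df = 1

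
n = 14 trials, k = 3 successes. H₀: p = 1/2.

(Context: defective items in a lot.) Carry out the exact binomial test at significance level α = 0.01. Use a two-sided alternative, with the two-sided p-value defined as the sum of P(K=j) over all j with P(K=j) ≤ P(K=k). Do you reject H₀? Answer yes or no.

reject H₀: no

Exact binomial: n=14, k=3, p₀=1/2=0.5000
P(X=j) = C(n,j)·p₀^j·(1−p₀)^(n−j); p = Σ P(X=j) over j with P(X=j) ≤ P(X=3)
p-value (two-sided) = 0.05737
At α=0.01: p ≥ α → fail to reject H₀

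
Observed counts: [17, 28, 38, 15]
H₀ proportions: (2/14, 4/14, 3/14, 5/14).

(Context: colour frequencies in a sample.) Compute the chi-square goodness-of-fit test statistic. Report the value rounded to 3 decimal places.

test statistic = 25.833

n = 98; E_i = n·p_i = [14.00, 28.00, 21.00, 35.00]
χ² = (17−14.00)²/14.00 + (28−28.00)²/28.00 + (38−21.00)²/21.00 + (15−35.00)²/35.00 = 25.8333
df = 3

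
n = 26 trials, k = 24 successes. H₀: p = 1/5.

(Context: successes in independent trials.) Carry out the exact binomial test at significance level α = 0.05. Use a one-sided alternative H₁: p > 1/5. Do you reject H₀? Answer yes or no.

Exact binomial: n=26, k=24, p₀=1/5=0.2000
P(X≥24) from Σ C(n,i)·p₀^i·(1−p₀)^(n−i)
p-value (one-sided, H₁ greater) = 0.00000
At α=0.05: p < α → reject H₀

reject H₀: yes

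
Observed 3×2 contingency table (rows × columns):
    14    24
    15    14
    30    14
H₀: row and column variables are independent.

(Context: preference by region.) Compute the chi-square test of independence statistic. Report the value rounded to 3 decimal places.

Row totals [38, 29, 44], col totals [59, 52], n=111
χ² = (14−20.20)²/20.20 + (24−17.80)²/17.80 + (15−15.41)²/15.41 + (14−13.59)²/13.59 + (30−23.39)²/23.39 + (14−20.61)²/20.61 = 8.0749
df = 2

test statistic = 8.075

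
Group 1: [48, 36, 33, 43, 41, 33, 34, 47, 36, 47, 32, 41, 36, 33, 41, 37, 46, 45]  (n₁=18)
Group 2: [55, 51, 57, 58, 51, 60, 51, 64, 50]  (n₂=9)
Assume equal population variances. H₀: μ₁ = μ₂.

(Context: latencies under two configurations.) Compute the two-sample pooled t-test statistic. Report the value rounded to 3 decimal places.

x̄₁=39.389, s₁=5.596, n₁=18
x̄₂=55.222, s₂=4.893, n₂=9
s_p² = [17·5.596² + 8·4.893²]/25 = 28.9533
SE = √(s_p²·(1/18+1/9)) = 2.1967
t = (39.389−55.222)/2.1967 = -7.2077
df = 25

test statistic = -7.208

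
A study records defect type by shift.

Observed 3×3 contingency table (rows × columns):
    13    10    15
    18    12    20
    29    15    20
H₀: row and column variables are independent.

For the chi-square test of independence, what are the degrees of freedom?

df = (r−1)(c−1) = (3−1)·(3−1) = 4

degrees of freedom = 4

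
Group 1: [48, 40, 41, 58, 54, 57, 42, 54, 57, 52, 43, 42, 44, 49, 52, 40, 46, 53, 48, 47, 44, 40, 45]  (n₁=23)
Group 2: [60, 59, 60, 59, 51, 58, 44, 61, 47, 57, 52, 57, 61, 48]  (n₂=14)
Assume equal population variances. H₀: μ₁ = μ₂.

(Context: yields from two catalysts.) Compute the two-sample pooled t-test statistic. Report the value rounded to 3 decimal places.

test statistic = -3.843

x̄₁=47.652, s₁=5.928, n₁=23
x̄₂=55.286, s₂=5.744, n₂=14
s_p² = [22·5.928² + 13·5.744²]/35 = 34.3450
SE = √(s_p²·(1/23+1/14)) = 1.9866
t = (47.652−55.286)/1.9866 = -3.8426
df = 35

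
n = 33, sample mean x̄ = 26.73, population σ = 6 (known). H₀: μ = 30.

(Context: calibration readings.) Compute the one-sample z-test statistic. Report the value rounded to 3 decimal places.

SE = σ/√n = 6/√33 = 1.0445
z = (x̄−μ₀)/SE = (26.73−30)/1.0445 = -3.1308

test statistic = -3.131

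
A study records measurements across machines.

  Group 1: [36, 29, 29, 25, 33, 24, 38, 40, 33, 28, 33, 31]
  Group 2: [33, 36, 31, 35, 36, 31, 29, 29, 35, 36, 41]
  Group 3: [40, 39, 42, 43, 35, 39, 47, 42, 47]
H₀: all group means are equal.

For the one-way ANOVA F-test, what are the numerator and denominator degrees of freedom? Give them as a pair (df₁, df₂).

degrees of freedom = [2, 29]

k = 3 groups, N = 32 total
df = (k−1, N−k) = (3−1, 32−3) = (2, 29)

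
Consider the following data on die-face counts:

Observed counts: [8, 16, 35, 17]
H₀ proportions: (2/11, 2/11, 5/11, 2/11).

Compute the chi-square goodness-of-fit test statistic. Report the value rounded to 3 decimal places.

n = 76; E_i = n·p_i = [13.82, 13.82, 34.55, 13.82]
χ² = (8−13.82)²/13.82 + (16−13.82)²/13.82 + (35−34.55)²/34.55 + (17−13.82)²/13.82 = 3.5329
df = 3

test statistic = 3.533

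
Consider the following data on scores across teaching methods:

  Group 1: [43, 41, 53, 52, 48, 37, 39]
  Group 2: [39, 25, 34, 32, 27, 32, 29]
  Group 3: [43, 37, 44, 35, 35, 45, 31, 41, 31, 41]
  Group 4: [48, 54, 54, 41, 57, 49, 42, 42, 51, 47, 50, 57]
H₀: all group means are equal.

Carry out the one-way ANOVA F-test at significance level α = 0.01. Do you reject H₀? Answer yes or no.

Group means [44.71, 31.14, 38.30, 49.33], grand mean 41.833
SSB = Σnᵢ(x̄ᵢ−x̄)² = 1657.948; SSW = ΣΣ(x−x̄ᵢ)² = 965.052
MSB = 1657.948/3 = 552.6492; MSW = 965.052/32 = 30.1579
F = MSB/MSW = 18.3252
df = (3, 32)
p-value (upper-tail) = 0.00000
At α=0.01: p < α → reject H₀

reject H₀: yes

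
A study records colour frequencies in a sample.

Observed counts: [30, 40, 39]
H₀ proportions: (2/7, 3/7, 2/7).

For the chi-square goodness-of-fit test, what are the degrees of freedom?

degrees of freedom = 2

df = k − 1 = 3 − 1 = 2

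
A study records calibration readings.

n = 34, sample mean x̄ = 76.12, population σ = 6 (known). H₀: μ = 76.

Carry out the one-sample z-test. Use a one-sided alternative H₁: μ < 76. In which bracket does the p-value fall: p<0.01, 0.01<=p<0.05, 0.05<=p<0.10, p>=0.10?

SE = σ/√n = 6/√34 = 1.0290
z = (x̄−μ₀)/SE = (76.12−76)/1.0290 = 0.1166
p-value (one-sided, H₁ less) = 0.54642
→ bracket: p>=0.10

p-value bracket: p>=0.10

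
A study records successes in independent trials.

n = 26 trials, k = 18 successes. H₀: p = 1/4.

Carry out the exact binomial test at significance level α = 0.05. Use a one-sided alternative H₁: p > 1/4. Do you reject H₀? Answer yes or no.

reject H₀: yes

Exact binomial: n=26, k=18, p₀=1/4=0.2500
P(X≥18) from Σ C(n,i)·p₀^i·(1−p₀)^(n−i)
p-value (one-sided, H₁ greater) = 0.00000
At α=0.05: p < α → reject H₀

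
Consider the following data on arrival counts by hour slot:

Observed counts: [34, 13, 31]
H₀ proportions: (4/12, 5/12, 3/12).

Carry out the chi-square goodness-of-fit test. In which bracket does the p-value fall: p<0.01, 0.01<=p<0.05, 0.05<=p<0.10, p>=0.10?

p-value bracket: p<0.01

n = 78; E_i = n·p_i = [26.00, 32.50, 19.50]
χ² = (34−26.00)²/26.00 + (13−32.50)²/32.50 + (31−19.50)²/19.50 = 20.9436
df = 2
p-value (upper-tail) = 0.00003
→ bracket: p<0.01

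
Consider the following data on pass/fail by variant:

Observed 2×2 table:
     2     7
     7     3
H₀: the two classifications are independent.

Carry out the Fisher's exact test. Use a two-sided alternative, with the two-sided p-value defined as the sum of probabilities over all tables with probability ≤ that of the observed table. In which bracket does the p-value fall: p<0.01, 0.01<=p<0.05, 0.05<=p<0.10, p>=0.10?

Margins: r₁=9, r₂=10, c₁=9, c₂=10, n=19
p_obs = C(9,2)·C(10,7)/C(19,9); sum pmf over tables with pmf ≤ p_obs
p-value (two-sided) = 0.06978
→ bracket: 0.05<=p<0.10

p-value bracket: 0.05<=p<0.10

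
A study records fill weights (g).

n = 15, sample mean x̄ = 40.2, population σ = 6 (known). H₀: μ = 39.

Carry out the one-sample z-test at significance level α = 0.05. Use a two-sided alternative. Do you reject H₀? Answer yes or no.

reject H₀: no

SE = σ/√n = 6/√15 = 1.5492
z = (x̄−μ₀)/SE = (40.2−39)/1.5492 = 0.7746
p-value (two-sided) = 0.43858
At α=0.05: p ≥ α → fail to reject H₀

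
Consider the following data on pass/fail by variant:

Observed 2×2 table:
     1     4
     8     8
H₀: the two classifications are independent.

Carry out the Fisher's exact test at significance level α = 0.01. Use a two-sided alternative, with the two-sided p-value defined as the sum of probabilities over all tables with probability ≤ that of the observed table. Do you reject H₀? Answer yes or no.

Margins: r₁=5, r₂=16, c₁=9, c₂=12, n=21
p_obs = C(5,1)·C(16,8)/C(21,9); sum pmf over tables with pmf ≤ p_obs
p-value (two-sided) = 0.33835
At α=0.01: p ≥ α → fail to reject H₀

reject H₀: no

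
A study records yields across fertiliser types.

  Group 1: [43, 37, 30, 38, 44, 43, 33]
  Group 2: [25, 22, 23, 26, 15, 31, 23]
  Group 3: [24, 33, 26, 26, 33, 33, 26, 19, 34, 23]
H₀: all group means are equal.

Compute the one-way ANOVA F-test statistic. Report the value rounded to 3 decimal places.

Group means [38.29, 23.57, 27.70], grand mean 29.583
SSB = Σnᵢ(x̄ᵢ−x̄)² = 818.590; SSW = ΣΣ(x−x̄ᵢ)² = 559.243
MSB = 818.590/2 = 409.2952; MSW = 559.243/21 = 26.6306
F = MSB/MSW = 15.3694
df = (2, 21)

test statistic = 15.369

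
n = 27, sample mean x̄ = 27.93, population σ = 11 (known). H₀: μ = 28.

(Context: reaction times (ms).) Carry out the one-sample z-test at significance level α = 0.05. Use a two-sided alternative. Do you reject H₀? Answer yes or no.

reject H₀: no

SE = σ/√n = 11/√27 = 2.1170
z = (x̄−μ₀)/SE = (27.93−28)/2.1170 = -0.0331
p-value (two-sided) = 0.97362
At α=0.05: p ≥ α → fail to reject H₀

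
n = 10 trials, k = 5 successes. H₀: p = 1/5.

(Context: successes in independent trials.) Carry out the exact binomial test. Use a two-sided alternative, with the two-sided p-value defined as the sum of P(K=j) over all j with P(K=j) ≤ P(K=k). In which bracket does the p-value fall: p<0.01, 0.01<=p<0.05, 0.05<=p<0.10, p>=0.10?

Exact binomial: n=10, k=5, p₀=1/5=0.2000
P(X=j) = C(n,j)·p₀^j·(1−p₀)^(n−j); p = Σ P(X=j) over j with P(X=j) ≤ P(X=5)
p-value (two-sided) = 0.03279
→ bracket: 0.01<=p<0.05

p-value bracket: 0.01<=p<0.05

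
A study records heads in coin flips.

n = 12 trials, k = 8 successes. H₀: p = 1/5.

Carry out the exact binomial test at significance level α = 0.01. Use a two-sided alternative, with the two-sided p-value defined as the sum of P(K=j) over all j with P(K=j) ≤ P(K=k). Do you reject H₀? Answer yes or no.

Exact binomial: n=12, k=8, p₀=1/5=0.2000
P(X=j) = C(n,j)·p₀^j·(1−p₀)^(n−j); p = Σ P(X=j) over j with P(X=j) ≤ P(X=8)
p-value (two-sided) = 0.00058
At α=0.01: p < α → reject H₀

reject H₀: yes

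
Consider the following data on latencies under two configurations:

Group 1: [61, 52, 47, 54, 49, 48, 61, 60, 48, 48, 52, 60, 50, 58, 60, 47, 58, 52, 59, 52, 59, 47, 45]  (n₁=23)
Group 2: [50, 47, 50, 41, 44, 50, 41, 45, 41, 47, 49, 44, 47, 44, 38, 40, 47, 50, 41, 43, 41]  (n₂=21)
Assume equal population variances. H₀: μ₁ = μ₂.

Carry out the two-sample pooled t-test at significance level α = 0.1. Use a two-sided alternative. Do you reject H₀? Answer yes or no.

reject H₀: yes

x̄₁=53.348, s₁=5.524, n₁=23
x̄₂=44.762, s₂=3.820, n₂=21
s_p² = [22·5.524² + 20·3.820²]/42 = 22.9292
SE = √(s_p²·(1/23+1/21)) = 1.4453
t = (53.348−44.762)/1.4453 = 5.9407
df = 42
p-value (two-sided) = 0.00000
At α=0.1: p < α → reject H₀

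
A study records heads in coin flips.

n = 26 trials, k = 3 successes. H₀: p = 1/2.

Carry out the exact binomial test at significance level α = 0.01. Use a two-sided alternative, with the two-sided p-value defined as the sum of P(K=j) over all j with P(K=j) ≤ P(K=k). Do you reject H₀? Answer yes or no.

reject H₀: yes

Exact binomial: n=26, k=3, p₀=1/2=0.5000
P(X=j) = C(n,j)·p₀^j·(1−p₀)^(n−j); p = Σ P(X=j) over j with P(X=j) ≤ P(X=3)
p-value (two-sided) = 0.00009
At α=0.01: p < α → reject H₀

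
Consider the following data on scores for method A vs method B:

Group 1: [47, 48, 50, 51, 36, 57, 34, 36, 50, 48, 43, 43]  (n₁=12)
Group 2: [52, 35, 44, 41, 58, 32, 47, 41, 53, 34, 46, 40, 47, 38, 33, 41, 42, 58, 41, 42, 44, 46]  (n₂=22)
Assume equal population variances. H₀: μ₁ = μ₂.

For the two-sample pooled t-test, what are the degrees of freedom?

df = n₁ + n₂ − 2 = 12 + 22 − 2 = 32

degrees of freedom = 32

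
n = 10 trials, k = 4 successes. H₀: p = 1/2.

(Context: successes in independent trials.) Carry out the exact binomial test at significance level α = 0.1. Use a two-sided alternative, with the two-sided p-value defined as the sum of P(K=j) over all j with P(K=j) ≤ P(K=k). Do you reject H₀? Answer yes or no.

reject H₀: no

Exact binomial: n=10, k=4, p₀=1/2=0.5000
P(X=j) = C(n,j)·p₀^j·(1−p₀)^(n−j); p = Σ P(X=j) over j with P(X=j) ≤ P(X=4)
p-value (two-sided) = 0.75391
At α=0.1: p ≥ α → fail to reject H₀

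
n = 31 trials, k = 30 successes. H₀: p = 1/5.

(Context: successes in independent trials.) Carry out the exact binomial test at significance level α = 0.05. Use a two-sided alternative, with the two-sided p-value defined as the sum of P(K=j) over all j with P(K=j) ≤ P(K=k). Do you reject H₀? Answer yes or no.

Exact binomial: n=31, k=30, p₀=1/5=0.2000
P(X=j) = C(n,j)·p₀^j·(1−p₀)^(n−j); p = Σ P(X=j) over j with P(X=j) ≤ P(X=30)
p-value (two-sided) = 0.00000
At α=0.05: p < α → reject H₀

reject H₀: yes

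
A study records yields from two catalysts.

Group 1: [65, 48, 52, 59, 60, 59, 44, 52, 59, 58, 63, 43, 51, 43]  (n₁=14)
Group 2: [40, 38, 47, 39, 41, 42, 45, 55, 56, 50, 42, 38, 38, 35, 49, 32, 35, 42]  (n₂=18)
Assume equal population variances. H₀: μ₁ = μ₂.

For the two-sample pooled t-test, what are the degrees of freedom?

df = n₁ + n₂ − 2 = 14 + 18 − 2 = 30

degrees of freedom = 30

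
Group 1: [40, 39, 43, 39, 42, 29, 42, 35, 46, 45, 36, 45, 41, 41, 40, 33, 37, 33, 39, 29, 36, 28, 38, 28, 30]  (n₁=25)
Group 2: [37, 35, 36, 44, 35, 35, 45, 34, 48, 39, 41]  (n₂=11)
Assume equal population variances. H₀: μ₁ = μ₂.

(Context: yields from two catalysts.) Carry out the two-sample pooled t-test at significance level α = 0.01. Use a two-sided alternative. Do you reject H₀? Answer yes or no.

x̄₁=37.360, s₁=5.522, n₁=25
x̄₂=39.000, s₂=4.817, n₂=11
s_p² = [24·5.522² + 10·4.817²]/34 = 28.3459
SE = √(s_p²·(1/25+1/11)) = 1.9263
t = (37.360−39.000)/1.9263 = -0.8514
df = 34
p-value (two-sided) = 0.40053
At α=0.01: p ≥ α → fail to reject H₀

reject H₀: no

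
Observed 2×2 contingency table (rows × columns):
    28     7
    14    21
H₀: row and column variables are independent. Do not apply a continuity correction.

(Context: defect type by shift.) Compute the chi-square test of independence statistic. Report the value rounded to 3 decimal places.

Row totals [35, 35], col totals [42, 28], n=70
χ² = (28−21.00)²/21.00 + (7−14.00)²/14.00 + (14−21.00)²/21.00 + (21−14.00)²/14.00 = 11.6667
df = 1

test statistic = 11.667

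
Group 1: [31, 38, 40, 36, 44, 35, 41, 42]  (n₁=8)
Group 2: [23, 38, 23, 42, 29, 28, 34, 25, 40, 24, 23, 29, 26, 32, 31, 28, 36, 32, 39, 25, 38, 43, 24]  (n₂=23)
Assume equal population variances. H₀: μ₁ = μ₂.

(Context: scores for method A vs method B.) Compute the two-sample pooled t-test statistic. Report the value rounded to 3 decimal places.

x̄₁=38.375, s₁=4.241, n₁=8
x̄₂=30.957, s₂=6.595, n₂=23
s_p² = [7·4.241² + 22·6.595²]/29 = 37.3390
SE = √(s_p²·(1/8+1/23)) = 2.5081
t = (38.375−30.957)/2.5081 = 2.9577
df = 29

test statistic = 2.958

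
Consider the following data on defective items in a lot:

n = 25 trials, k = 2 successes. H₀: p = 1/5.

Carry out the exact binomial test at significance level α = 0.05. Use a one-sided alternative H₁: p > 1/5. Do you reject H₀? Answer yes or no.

reject H₀: no

Exact binomial: n=25, k=2, p₀=1/5=0.2000
P(X≥2) from Σ C(n,i)·p₀^i·(1−p₀)^(n−i)
p-value (one-sided, H₁ greater) = 0.97261
At α=0.05: p ≥ α → fail to reject H₀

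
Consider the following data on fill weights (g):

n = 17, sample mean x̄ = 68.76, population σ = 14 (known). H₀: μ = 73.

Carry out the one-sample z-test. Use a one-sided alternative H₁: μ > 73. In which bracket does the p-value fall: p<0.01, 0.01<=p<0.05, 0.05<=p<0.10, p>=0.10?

SE = σ/√n = 14/√17 = 3.3955
z = (x̄−μ₀)/SE = (68.76−73)/3.3955 = -1.2487
p-value (one-sided, H₁ greater) = 0.89411
→ bracket: p>=0.10

p-value bracket: p>=0.10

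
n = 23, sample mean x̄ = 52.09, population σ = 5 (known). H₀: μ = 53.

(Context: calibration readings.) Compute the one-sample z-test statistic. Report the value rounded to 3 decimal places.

SE = σ/√n = 5/√23 = 1.0426
z = (x̄−μ₀)/SE = (52.09−53)/1.0426 = -0.8728

test statistic = -0.873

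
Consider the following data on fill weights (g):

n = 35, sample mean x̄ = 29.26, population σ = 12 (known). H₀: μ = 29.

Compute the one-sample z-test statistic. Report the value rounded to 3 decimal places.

SE = σ/√n = 12/√35 = 2.0284
z = (x̄−μ₀)/SE = (29.26−29)/2.0284 = 0.1282

test statistic = 0.128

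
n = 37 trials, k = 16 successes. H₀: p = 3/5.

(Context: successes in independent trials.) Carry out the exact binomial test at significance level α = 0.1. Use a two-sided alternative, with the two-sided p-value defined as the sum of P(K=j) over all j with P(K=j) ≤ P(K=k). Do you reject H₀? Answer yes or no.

Exact binomial: n=37, k=16, p₀=3/5=0.6000
P(X=j) = C(n,j)·p₀^j·(1−p₀)^(n−j); p = Σ P(X=j) over j with P(X=j) ≤ P(X=16)
p-value (two-sided) = 0.04381
At α=0.1: p < α → reject H₀

reject H₀: yes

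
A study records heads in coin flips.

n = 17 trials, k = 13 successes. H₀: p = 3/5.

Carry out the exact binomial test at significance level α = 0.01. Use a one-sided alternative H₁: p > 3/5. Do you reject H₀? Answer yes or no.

Exact binomial: n=17, k=13, p₀=3/5=0.6000
P(X≥13) from Σ C(n,i)·p₀^i·(1−p₀)^(n−i)
p-value (one-sided, H₁ greater) = 0.12600
At α=0.01: p ≥ α → fail to reject H₀

reject H₀: no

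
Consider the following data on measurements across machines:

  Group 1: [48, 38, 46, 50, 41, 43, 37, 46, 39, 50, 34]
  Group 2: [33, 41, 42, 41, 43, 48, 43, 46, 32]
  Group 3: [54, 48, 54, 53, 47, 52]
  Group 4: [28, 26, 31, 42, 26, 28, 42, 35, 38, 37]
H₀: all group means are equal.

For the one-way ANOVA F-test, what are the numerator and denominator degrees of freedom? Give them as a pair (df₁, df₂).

k = 4 groups, N = 36 total
df = (k−1, N−k) = (4−1, 36−4) = (3, 32)

degrees of freedom = [3, 32]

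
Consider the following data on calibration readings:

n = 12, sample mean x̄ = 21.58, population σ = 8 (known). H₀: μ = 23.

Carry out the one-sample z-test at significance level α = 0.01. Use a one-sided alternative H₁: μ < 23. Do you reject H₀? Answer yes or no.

reject H₀: no

SE = σ/√n = 8/√12 = 2.3094
z = (x̄−μ₀)/SE = (21.58−23)/2.3094 = -0.6149
p-value (one-sided, H₁ less) = 0.26932
At α=0.01: p ≥ α → fail to reject H₀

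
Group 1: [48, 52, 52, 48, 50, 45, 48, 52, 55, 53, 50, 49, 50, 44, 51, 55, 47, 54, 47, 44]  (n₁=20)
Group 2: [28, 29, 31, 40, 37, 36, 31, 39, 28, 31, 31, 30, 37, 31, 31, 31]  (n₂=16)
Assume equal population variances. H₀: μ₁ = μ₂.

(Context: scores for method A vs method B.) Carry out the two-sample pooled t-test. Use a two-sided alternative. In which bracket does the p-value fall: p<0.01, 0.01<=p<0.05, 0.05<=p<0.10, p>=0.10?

x̄₁=49.700, s₁=3.358, n₁=20
x̄₂=32.562, s₂=3.881, n₂=16
s_p² = [19·3.358² + 15·3.881²]/34 = 12.9452
SE = √(s_p²·(1/20+1/16)) = 1.2068
t = (49.700−32.562)/1.2068 = 14.2009
df = 34
p-value (two-sided) = 0.00000
→ bracket: p<0.01

p-value bracket: p<0.01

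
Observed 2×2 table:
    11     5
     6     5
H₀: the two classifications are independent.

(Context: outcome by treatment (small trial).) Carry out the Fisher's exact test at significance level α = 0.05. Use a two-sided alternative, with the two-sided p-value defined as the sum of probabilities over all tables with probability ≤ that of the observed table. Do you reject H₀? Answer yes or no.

Margins: r₁=16, r₂=11, c₁=17, c₂=10, n=27
p_obs = C(16,11)·C(11,6)/C(27,17); sum pmf over tables with pmf ≤ p_obs
p-value (two-sided) = 0.68675
At α=0.05: p ≥ α → fail to reject H₀

reject H₀: no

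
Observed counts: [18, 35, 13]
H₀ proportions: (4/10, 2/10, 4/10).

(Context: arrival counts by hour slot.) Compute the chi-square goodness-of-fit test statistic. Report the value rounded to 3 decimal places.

n = 66; E_i = n·p_i = [26.40, 13.20, 26.40]
χ² = (18−26.40)²/26.40 + (35−13.20)²/13.20 + (13−26.40)²/26.40 = 45.4773
df = 2

test statistic = 45.477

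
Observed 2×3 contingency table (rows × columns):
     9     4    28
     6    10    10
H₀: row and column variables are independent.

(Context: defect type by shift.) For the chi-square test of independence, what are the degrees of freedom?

df = (r−1)(c−1) = (2−1)·(3−1) = 2

degrees of freedom = 2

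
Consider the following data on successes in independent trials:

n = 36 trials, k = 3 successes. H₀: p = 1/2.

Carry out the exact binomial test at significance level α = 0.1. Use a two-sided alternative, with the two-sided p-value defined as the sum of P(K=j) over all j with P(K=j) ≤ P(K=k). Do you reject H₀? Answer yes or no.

reject H₀: yes

Exact binomial: n=36, k=3, p₀=1/2=0.5000
P(X=j) = C(n,j)·p₀^j·(1−p₀)^(n−j); p = Σ P(X=j) over j with P(X=j) ≤ P(X=3)
p-value (two-sided) = 0.00000
At α=0.1: p < α → reject H₀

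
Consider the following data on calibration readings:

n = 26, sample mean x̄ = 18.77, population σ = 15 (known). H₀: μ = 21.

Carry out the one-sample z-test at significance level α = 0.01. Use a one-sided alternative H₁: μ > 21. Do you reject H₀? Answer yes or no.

SE = σ/√n = 15/√26 = 2.9417
z = (x̄−μ₀)/SE = (18.77−21)/2.9417 = -0.7581
p-value (one-sided, H₁ greater) = 0.77579
At α=0.01: p ≥ α → fail to reject H₀

reject H₀: no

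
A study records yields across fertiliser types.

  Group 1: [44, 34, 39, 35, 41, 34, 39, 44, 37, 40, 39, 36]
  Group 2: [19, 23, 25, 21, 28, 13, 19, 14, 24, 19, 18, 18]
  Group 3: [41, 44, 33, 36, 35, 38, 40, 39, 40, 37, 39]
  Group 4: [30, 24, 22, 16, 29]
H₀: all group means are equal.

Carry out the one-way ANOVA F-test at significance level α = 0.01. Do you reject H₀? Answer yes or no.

Group means [38.50, 20.08, 38.36, 24.20], grand mean 31.150
SSB = Σnᵢ(x̄ᵢ−x̄)² = 2931.838; SSW = ΣΣ(x−x̄ᵢ)² = 563.262
MSB = 2931.838/3 = 977.2793; MSW = 563.262/36 = 15.6462
F = MSB/MSW = 62.4612
df = (3, 36)
p-value (upper-tail) = 0.00000
At α=0.01: p < α → reject H₀

reject H₀: yes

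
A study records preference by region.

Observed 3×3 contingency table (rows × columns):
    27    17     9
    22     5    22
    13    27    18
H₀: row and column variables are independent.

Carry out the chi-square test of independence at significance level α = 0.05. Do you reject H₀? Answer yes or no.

Row totals [53, 49, 58], col totals [62, 49, 49], n=160
χ² = (27−20.54)²/20.54 + (17−16.23)²/16.23 + (9−16.23)²/16.23 + (22−18.99)²/18.99 + (5−15.01)²/15.01 + (22−15.01)²/15.01 + (13−22.48)²/22.48 + (27−17.76)²/17.76 + (18−17.76)²/17.76 = 24.5029
df = 4
p-value (upper-tail) = 0.00006
At α=0.05: p < α → reject H₀

reject H₀: yes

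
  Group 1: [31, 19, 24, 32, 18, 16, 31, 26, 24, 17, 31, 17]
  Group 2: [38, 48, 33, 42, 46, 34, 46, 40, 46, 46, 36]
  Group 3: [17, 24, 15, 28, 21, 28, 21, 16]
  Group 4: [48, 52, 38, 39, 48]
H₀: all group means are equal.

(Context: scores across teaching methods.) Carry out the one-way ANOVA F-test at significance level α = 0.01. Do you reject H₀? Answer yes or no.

reject H₀: yes

Group means [23.83, 41.36, 21.25, 45.00], grand mean 31.556
SSB = Σnᵢ(x̄ᵢ−x̄)² = 3527.177; SSW = ΣΣ(x−x̄ᵢ)² = 1069.712
MSB = 3527.177/3 = 1175.7256; MSW = 1069.712/32 = 33.4285
F = MSB/MSW = 35.1713
df = (3, 32)
p-value (upper-tail) = 0.00000
At α=0.01: p < α → reject H₀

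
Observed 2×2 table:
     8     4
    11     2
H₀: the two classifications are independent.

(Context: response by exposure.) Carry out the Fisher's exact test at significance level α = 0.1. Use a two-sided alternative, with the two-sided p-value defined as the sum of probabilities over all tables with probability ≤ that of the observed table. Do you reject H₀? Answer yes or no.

reject H₀: no

Margins: r₁=12, r₂=13, c₁=19, c₂=6, n=25
p_obs = C(12,8)·C(13,11)/C(25,19); sum pmf over tables with pmf ≤ p_obs
p-value (two-sided) = 0.37826
At α=0.1: p ≥ α → fail to reject H₀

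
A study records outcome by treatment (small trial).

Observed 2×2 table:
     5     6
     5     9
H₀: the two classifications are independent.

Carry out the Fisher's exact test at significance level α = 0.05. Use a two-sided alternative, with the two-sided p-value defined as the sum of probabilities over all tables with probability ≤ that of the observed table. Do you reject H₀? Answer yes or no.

reject H₀: no

Margins: r₁=11, r₂=14, c₁=10, c₂=15, n=25
p_obs = C(11,5)·C(14,5)/C(25,10); sum pmf over tables with pmf ≤ p_obs
p-value (two-sided) = 0.69683
At α=0.05: p ≥ α → fail to reject H₀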